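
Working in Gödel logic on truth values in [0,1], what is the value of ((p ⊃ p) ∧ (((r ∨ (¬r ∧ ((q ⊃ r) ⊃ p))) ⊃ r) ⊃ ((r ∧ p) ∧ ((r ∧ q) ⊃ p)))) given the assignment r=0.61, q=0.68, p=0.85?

0.61

(p ⊃ p): 0.85 ≤ 0.85, so result = 1
¬r: Gödel ¬ of 0.61 = 0 (operand ≠ 0)
(q ⊃ r): 0.68 > 0.61, so result = 0.61
((q ⊃ r) ⊃ p): 0.61 ≤ 0.85, so result = 1
(¬r ∧ ((q ⊃ r) ⊃ p)) = min(0, 1) = 0
(r ∨ (¬r ∧ ((q ⊃ r) ⊃ p))) = max(0.61, 0) = 0.61
((r ∨ (¬r ∧ ((q ⊃ r) ⊃ p))) ⊃ r): 0.61 ≤ 0.61, so result = 1
(r ∧ p) = min(0.61, 0.85) = 0.61
(r ∧ q) = min(0.61, 0.68) = 0.61
((r ∧ q) ⊃ p): 0.61 ≤ 0.85, so result = 1
((r ∧ p) ∧ ((r ∧ q) ⊃ p)) = min(0.61, 1) = 0.61
(((r ∨ (¬r ∧ ((q ⊃ r) ⊃ p))) ⊃ r) ⊃ ((r ∧ p) ∧ ((r ∧ q) ⊃ p))): 1 > 0.61, so result = 0.61
((p ⊃ p) ∧ (((r ∨ (¬r ∧ ((q ⊃ r) ⊃ p))) ⊃ r) ⊃ ((r ∧ p) ∧ ((r ∧ q) ⊃ p)))) = min(1, 0.61) = 0.61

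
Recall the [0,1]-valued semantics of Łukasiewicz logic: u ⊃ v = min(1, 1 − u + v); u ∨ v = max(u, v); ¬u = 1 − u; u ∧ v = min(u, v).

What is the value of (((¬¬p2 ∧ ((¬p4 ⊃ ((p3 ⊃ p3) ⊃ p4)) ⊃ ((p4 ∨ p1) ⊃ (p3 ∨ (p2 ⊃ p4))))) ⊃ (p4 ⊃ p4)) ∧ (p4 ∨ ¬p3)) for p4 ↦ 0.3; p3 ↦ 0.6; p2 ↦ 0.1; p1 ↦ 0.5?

¬p2: Łukasiewicz ¬ gives 1 − 0.1 = 0.9
¬¬p2: Łukasiewicz ¬ gives 1 − 0.9 = 0.1
¬p4: Łukasiewicz ¬ gives 1 − 0.3 = 0.7
(p3 ⊃ p3): min(1, 1 − 0.6 + 0.6) = 1
((p3 ⊃ p3) ⊃ p4): min(1, 1 − 1 + 0.3) = 0.3
(¬p4 ⊃ ((p3 ⊃ p3) ⊃ p4)): min(1, 1 − 0.7 + 0.3) = 0.6
(p4 ∨ p1) = max(0.3, 0.5) = 0.5
(p2 ⊃ p4): min(1, 1 − 0.1 + 0.3) = 1
(p3 ∨ (p2 ⊃ p4)) = max(0.6, 1) = 1
((p4 ∨ p1) ⊃ (p3 ∨ (p2 ⊃ p4))): min(1, 1 − 0.5 + 1) = 1
((¬p4 ⊃ ((p3 ⊃ p3) ⊃ p4)) ⊃ ((p4 ∨ p1) ⊃ (p3 ∨ (p2 ⊃ p4)))): min(1, 1 − 0.6 + 1) = 1
(¬¬p2 ∧ ((¬p4 ⊃ ((p3 ⊃ p3) ⊃ p4)) ⊃ ((p4 ∨ p1) ⊃ (p3 ∨ (p2 ⊃ p4))))) = min(0.1, 1) = 0.1
(p4 ⊃ p4): min(1, 1 − 0.3 + 0.3) = 1
((¬¬p2 ∧ ((¬p4 ⊃ ((p3 ⊃ p3) ⊃ p4)) ⊃ ((p4 ∨ p1) ⊃ (p3 ∨ (p2 ⊃ p4))))) ⊃ (p4 ⊃ p4)): min(1, 1 − 0.1 + 1) = 1
¬p3: Łukasiewicz ¬ gives 1 − 0.6 = 0.4
(p4 ∨ ¬p3) = max(0.3, 0.4) = 0.4
(((¬¬p2 ∧ ((¬p4 ⊃ ((p3 ⊃ p3) ⊃ p4)) ⊃ ((p4 ∨ p1) ⊃ (p3 ∨ (p2 ⊃ p4))))) ⊃ (p4 ⊃ p4)) ∧ (p4 ∨ ¬p3)) = min(1, 0.4) = 0.4

0.40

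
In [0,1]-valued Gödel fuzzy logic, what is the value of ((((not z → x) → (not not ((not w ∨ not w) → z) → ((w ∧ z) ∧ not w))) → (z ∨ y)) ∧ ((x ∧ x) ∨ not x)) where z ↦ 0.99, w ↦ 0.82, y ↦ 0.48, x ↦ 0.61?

0.61

not z: Gödel ¬ of 0.99 = 0 (operand ≠ 0)
(not z → x): 0 ≤ 0.61, so result = 1
not w: Gödel ¬ of 0.82 = 0 (operand ≠ 0)
not w: Gödel ¬ of 0.82 = 0 (operand ≠ 0)
(not w ∨ not w) = max(0, 0) = 0
((not w ∨ not w) → z): 0 ≤ 0.99, so result = 1
not ((not w ∨ not w) → z): Gödel ¬ of 1 = 0 (operand ≠ 0)
not not ((not w ∨ not w) → z): Gödel ¬ of 0 = 1 (operand is 0)
(w ∧ z) = min(0.82, 0.99) = 0.82
not w: Gödel ¬ of 0.82 = 0 (operand ≠ 0)
((w ∧ z) ∧ not w) = min(0.82, 0) = 0
(not not ((not w ∨ not w) → z) → ((w ∧ z) ∧ not w)): 1 > 0, so result = 0
((not z → x) → (not not ((not w ∨ not w) → z) → ((w ∧ z) ∧ not w))): 1 > 0, so result = 0
(z ∨ y) = max(0.99, 0.48) = 0.99
(((not z → x) → (not not ((not w ∨ not w) → z) → ((w ∧ z) ∧ not w))) → (z ∨ y)): 0 ≤ 0.99, so result = 1
(x ∧ x) = min(0.61, 0.61) = 0.61
not x: Gödel ¬ of 0.61 = 0 (operand ≠ 0)
((x ∧ x) ∨ not x) = max(0.61, 0) = 0.61
((((not z → x) → (not not ((not w ∨ not w) → z) → ((w ∧ z) ∧ not w))) → (z ∨ y)) ∧ ((x ∧ x) ∨ not x)) = min(1, 0.61) = 0.61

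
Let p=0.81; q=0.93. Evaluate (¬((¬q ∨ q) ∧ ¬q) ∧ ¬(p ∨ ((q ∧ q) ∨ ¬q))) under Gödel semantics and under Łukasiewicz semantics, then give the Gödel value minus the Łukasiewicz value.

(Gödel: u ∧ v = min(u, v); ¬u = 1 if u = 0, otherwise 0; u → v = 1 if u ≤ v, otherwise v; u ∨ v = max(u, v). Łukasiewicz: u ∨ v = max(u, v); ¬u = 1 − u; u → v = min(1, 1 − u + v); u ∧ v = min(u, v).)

Gödel evaluation:
  ¬q: Gödel ¬ of 0.93 = 0 (operand ≠ 0)
  (¬q ∨ q) = max(0, 0.93) = 0.93
  ¬q: Gödel ¬ of 0.93 = 0 (operand ≠ 0)
  ((¬q ∨ q) ∧ ¬q) = min(0.93, 0) = 0
  ¬((¬q ∨ q) ∧ ¬q): Gödel ¬ of 0 = 1 (operand is 0)
  (q ∧ q) = min(0.93, 0.93) = 0.93
  ¬q: Gödel ¬ of 0.93 = 0 (operand ≠ 0)
  ((q ∧ q) ∨ ¬q) = max(0.93, 0) = 0.93
  (p ∨ ((q ∧ q) ∨ ¬q)) = max(0.81, 0.93) = 0.93
  ¬(p ∨ ((q ∧ q) ∨ ¬q)): Gödel ¬ of 0.93 = 0 (operand ≠ 0)
  (¬((¬q ∨ q) ∧ ¬q) ∧ ¬(p ∨ ((q ∧ q) ∨ ¬q))) = min(1, 0) = 0
  Gödel value = 0
Łukasiewicz evaluation:
  ¬q: Łukasiewicz ¬ gives 1 − 0.93 = 0.07
  (¬q ∨ q) = max(0.07, 0.93) = 0.93
  ¬q: Łukasiewicz ¬ gives 1 − 0.93 = 0.07
  ((¬q ∨ q) ∧ ¬q) = min(0.93, 0.07) = 0.07
  ¬((¬q ∨ q) ∧ ¬q): Łukasiewicz ¬ gives 1 − 0.07 = 0.93
  (q ∧ q) = min(0.93, 0.93) = 0.93
  ¬q: Łukasiewicz ¬ gives 1 − 0.93 = 0.07
  ((q ∧ q) ∨ ¬q) = max(0.93, 0.07) = 0.93
  (p ∨ ((q ∧ q) ∨ ¬q)) = max(0.81, 0.93) = 0.93
  ¬(p ∨ ((q ∧ q) ∨ ¬q)): Łukasiewicz ¬ gives 1 − 0.93 = 0.07
  (¬((¬q ∨ q) ∧ ¬q) ∧ ¬(p ∨ ((q ∧ q) ∨ ¬q))) = min(0.93, 0.07) = 0.07
  Łukasiewicz value = 0.07
Difference: 0 − 0.07 = -0.07

-0.07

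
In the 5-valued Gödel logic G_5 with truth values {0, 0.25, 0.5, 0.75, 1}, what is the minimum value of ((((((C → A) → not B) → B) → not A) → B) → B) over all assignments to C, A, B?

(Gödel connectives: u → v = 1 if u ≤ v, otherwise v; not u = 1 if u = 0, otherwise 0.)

0.25

The minimum is attained at C = 0, A = 0.25, B = 0.25:
  (C → A): 0 ≤ 0.25, so result = 1
  not B: Gödel ¬ of 0.25 = 0 (operand ≠ 0)
  ((C → A) → not B): 1 > 0, so result = 0
  (((C → A) → not B) → B): 0 ≤ 0.25, so result = 1
  not A: Gödel ¬ of 0.25 = 0 (operand ≠ 0)
  ((((C → A) → not B) → B) → not A): 1 > 0, so result = 0
  (((((C → A) → not B) → B) → not A) → B): 0 ≤ 0.25, so result = 1
  ((((((C → A) → not B) → B) → not A) → B) → B): 1 > 0.25, so result = 0.25
Checking all 125 assignments confirms none give a value below 0.25.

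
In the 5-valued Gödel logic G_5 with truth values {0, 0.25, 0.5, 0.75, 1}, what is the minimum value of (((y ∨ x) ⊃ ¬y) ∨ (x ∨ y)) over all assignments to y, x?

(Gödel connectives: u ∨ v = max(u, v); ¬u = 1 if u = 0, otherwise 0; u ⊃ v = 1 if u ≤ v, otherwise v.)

0.25

The minimum is attained at y = 0.25, x = 0:
  (y ∨ x) = max(0.25, 0) = 0.25
  ¬y: Gödel ¬ of 0.25 = 0 (operand ≠ 0)
  ((y ∨ x) ⊃ ¬y): 0.25 > 0, so result = 0
  (x ∨ y) = max(0, 0.25) = 0.25
  (((y ∨ x) ⊃ ¬y) ∨ (x ∨ y)) = max(0, 0.25) = 0.25
Checking all 25 assignments confirms none give a value below 0.25.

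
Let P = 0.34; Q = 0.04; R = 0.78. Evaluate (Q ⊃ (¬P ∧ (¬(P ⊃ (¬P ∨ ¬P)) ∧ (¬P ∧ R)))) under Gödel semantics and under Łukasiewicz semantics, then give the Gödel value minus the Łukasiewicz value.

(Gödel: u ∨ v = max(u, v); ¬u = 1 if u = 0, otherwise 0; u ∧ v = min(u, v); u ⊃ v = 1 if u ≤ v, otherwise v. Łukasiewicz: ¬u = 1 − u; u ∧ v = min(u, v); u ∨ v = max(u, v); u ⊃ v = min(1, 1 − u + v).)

-0.96

Gödel evaluation:
  ¬P: Gödel ¬ of 0.34 = 0 (operand ≠ 0)
  ¬P: Gödel ¬ of 0.34 = 0 (operand ≠ 0)
  ¬P: Gödel ¬ of 0.34 = 0 (operand ≠ 0)
  (¬P ∨ ¬P) = max(0, 0) = 0
  (P ⊃ (¬P ∨ ¬P)): 0.34 > 0, so result = 0
  ¬(P ⊃ (¬P ∨ ¬P)): Gödel ¬ of 0 = 1 (operand is 0)
  ¬P: Gödel ¬ of 0.34 = 0 (operand ≠ 0)
  (¬P ∧ R) = min(0, 0.78) = 0
  (¬(P ⊃ (¬P ∨ ¬P)) ∧ (¬P ∧ R)) = min(1, 0) = 0
  (¬P ∧ (¬(P ⊃ (¬P ∨ ¬P)) ∧ (¬P ∧ R))) = min(0, 0) = 0
  (Q ⊃ (¬P ∧ (¬(P ⊃ (¬P ∨ ¬P)) ∧ (¬P ∧ R)))): 0.04 > 0, so result = 0
  Gödel value = 0
Łukasiewicz evaluation:
  ¬P: Łukasiewicz ¬ gives 1 − 0.34 = 0.66
  ¬P: Łukasiewicz ¬ gives 1 − 0.34 = 0.66
  ¬P: Łukasiewicz ¬ gives 1 − 0.34 = 0.66
  (¬P ∨ ¬P) = max(0.66, 0.66) = 0.66
  (P ⊃ (¬P ∨ ¬P)): min(1, 1 − 0.34 + 0.66) = 1
  ¬(P ⊃ (¬P ∨ ¬P)): Łukasiewicz ¬ gives 1 − 1 = 0
  ¬P: Łukasiewicz ¬ gives 1 − 0.34 = 0.66
  (¬P ∧ R) = min(0.66, 0.78) = 0.66
  (¬(P ⊃ (¬P ∨ ¬P)) ∧ (¬P ∧ R)) = min(0, 0.66) = 0
  (¬P ∧ (¬(P ⊃ (¬P ∨ ¬P)) ∧ (¬P ∧ R))) = min(0.66, 0) = 0
  (Q ⊃ (¬P ∧ (¬(P ⊃ (¬P ∨ ¬P)) ∧ (¬P ∧ R)))): min(1, 1 − 0.04 + 0) = 0.96
  Łukasiewicz value = 0.96
Difference: 0 − 0.96 = -0.96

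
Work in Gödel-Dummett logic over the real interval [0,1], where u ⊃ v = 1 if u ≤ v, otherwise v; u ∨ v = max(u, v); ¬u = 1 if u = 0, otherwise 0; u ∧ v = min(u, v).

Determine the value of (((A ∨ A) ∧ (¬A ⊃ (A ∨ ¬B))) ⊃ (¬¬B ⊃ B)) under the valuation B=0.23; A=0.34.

0.23

(A ∨ A) = max(0.34, 0.34) = 0.34
¬A: Gödel ¬ of 0.34 = 0 (operand ≠ 0)
¬B: Gödel ¬ of 0.23 = 0 (operand ≠ 0)
(A ∨ ¬B) = max(0.34, 0) = 0.34
(¬A ⊃ (A ∨ ¬B)): 0 ≤ 0.34, so result = 1
((A ∨ A) ∧ (¬A ⊃ (A ∨ ¬B))) = min(0.34, 1) = 0.34
¬B: Gödel ¬ of 0.23 = 0 (operand ≠ 0)
¬¬B: Gödel ¬ of 0 = 1 (operand is 0)
(¬¬B ⊃ B): 1 > 0.23, so result = 0.23
(((A ∨ A) ∧ (¬A ⊃ (A ∨ ¬B))) ⊃ (¬¬B ⊃ B)): 0.34 > 0.23, so result = 0.23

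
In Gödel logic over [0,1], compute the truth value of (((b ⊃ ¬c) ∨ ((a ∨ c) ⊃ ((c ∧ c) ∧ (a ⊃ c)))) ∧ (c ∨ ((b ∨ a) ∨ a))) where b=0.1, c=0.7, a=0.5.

¬c: Gödel ¬ of 0.7 = 0 (operand ≠ 0)
(b ⊃ ¬c): 0.1 > 0, so result = 0
(a ∨ c) = max(0.5, 0.7) = 0.7
(c ∧ c) = min(0.7, 0.7) = 0.7
(a ⊃ c): 0.5 ≤ 0.7, so result = 1
((c ∧ c) ∧ (a ⊃ c)) = min(0.7, 1) = 0.7
((a ∨ c) ⊃ ((c ∧ c) ∧ (a ⊃ c))): 0.7 ≤ 0.7, so result = 1
((b ⊃ ¬c) ∨ ((a ∨ c) ⊃ ((c ∧ c) ∧ (a ⊃ c)))) = max(0, 1) = 1
(b ∨ a) = max(0.1, 0.5) = 0.5
((b ∨ a) ∨ a) = max(0.5, 0.5) = 0.5
(c ∨ ((b ∨ a) ∨ a)) = max(0.7, 0.5) = 0.7
(((b ⊃ ¬c) ∨ ((a ∨ c) ⊃ ((c ∧ c) ∧ (a ⊃ c)))) ∧ (c ∨ ((b ∨ a) ∨ a))) = min(1, 0.7) = 0.7

0.70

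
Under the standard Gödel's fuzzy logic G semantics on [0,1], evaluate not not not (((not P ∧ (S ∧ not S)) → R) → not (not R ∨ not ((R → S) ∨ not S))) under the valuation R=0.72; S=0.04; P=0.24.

0.00

not P: Gödel ¬ of 0.24 = 0 (operand ≠ 0)
not S: Gödel ¬ of 0.04 = 0 (operand ≠ 0)
(S ∧ not S) = min(0.04, 0) = 0
(not P ∧ (S ∧ not S)) = min(0, 0) = 0
((not P ∧ (S ∧ not S)) → R): 0 ≤ 0.72, so result = 1
not R: Gödel ¬ of 0.72 = 0 (operand ≠ 0)
(R → S): 0.72 > 0.04, so result = 0.04
not S: Gödel ¬ of 0.04 = 0 (operand ≠ 0)
((R → S) ∨ not S) = max(0.04, 0) = 0.04
not ((R → S) ∨ not S): Gödel ¬ of 0.04 = 0 (operand ≠ 0)
(not R ∨ not ((R → S) ∨ not S)) = max(0, 0) = 0
not (not R ∨ not ((R → S) ∨ not S)): Gödel ¬ of 0 = 1 (operand is 0)
(((not P ∧ (S ∧ not S)) → R) → not (not R ∨ not ((R → S) ∨ not S))): 1 ≤ 1, so result = 1
not (((not P ∧ (S ∧ not S)) → R) → not (not R ∨ not ((R → S) ∨ not S))): Gödel ¬ of 1 = 0 (operand ≠ 0)
not not (((not P ∧ (S ∧ not S)) → R) → not (not R ∨ not ((R → S) ∨ not S))): Gödel ¬ of 0 = 1 (operand is 0)
not not not (((not P ∧ (S ∧ not S)) → R) → not (not R ∨ not ((R → S) ∨ not S))): Gödel ¬ of 1 = 0 (operand ≠ 0)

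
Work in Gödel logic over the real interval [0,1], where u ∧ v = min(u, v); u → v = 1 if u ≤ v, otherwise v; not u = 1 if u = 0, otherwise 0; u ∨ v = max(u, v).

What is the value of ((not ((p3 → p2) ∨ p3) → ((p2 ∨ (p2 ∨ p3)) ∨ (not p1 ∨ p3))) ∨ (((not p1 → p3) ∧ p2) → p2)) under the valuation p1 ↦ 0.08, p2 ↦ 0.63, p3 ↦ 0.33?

1.00

(p3 → p2): 0.33 ≤ 0.63, so result = 1
((p3 → p2) ∨ p3) = max(1, 0.33) = 1
not ((p3 → p2) ∨ p3): Gödel ¬ of 1 = 0 (operand ≠ 0)
(p2 ∨ p3) = max(0.63, 0.33) = 0.63
(p2 ∨ (p2 ∨ p3)) = max(0.63, 0.63) = 0.63
not p1: Gödel ¬ of 0.08 = 0 (operand ≠ 0)
(not p1 ∨ p3) = max(0, 0.33) = 0.33
((p2 ∨ (p2 ∨ p3)) ∨ (not p1 ∨ p3)) = max(0.63, 0.33) = 0.63
(not ((p3 → p2) ∨ p3) → ((p2 ∨ (p2 ∨ p3)) ∨ (not p1 ∨ p3))): 0 ≤ 0.63, so result = 1
not p1: Gödel ¬ of 0.08 = 0 (operand ≠ 0)
(not p1 → p3): 0 ≤ 0.33, so result = 1
((not p1 → p3) ∧ p2) = min(1, 0.63) = 0.63
(((not p1 → p3) ∧ p2) → p2): 0.63 ≤ 0.63, so result = 1
((not ((p3 → p2) ∨ p3) → ((p2 ∨ (p2 ∨ p3)) ∨ (not p1 ∨ p3))) ∨ (((not p1 → p3) ∧ p2) → p2)) = max(1, 1) = 1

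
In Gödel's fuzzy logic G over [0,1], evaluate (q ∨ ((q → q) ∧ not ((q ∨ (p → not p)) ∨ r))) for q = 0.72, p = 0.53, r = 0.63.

(q → q): 0.72 ≤ 0.72, so result = 1
not p: Gödel ¬ of 0.53 = 0 (operand ≠ 0)
(p → not p): 0.53 > 0, so result = 0
(q ∨ (p → not p)) = max(0.72, 0) = 0.72
((q ∨ (p → not p)) ∨ r) = max(0.72, 0.63) = 0.72
not ((q ∨ (p → not p)) ∨ r): Gödel ¬ of 0.72 = 0 (operand ≠ 0)
((q → q) ∧ not ((q ∨ (p → not p)) ∨ r)) = min(1, 0) = 0
(q ∨ ((q → q) ∧ not ((q ∨ (p → not p)) ∨ r))) = max(0.72, 0) = 0.72

0.72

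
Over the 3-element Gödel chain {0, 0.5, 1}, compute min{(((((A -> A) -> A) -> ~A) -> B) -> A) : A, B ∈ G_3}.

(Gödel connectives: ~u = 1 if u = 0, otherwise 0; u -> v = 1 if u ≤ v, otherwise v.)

0.00

The minimum is attained at A = 0, B = 0.5:
  (A -> A): 0 ≤ 0, so result = 1
  ((A -> A) -> A): 1 > 0, so result = 0
  ~A: Gödel ¬ of 0 = 1 (operand is 0)
  (((A -> A) -> A) -> ~A): 0 ≤ 1, so result = 1
  ((((A -> A) -> A) -> ~A) -> B): 1 > 0.5, so result = 0.5
  (((((A -> A) -> A) -> ~A) -> B) -> A): 0.5 > 0, so result = 0
Checking all 9 assignments confirms none give a value below 0.00.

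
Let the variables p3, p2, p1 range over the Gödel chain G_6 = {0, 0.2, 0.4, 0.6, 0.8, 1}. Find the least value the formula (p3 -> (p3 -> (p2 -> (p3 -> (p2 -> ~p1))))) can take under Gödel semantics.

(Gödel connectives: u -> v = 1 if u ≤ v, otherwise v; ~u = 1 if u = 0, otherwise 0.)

0.00

The minimum is attained at p3 = 0.2, p2 = 0.2, p1 = 0.2:
  ~p1: Gödel ¬ of 0.2 = 0 (operand ≠ 0)
  (p2 -> ~p1): 0.2 > 0, so result = 0
  (p3 -> (p2 -> ~p1)): 0.2 > 0, so result = 0
  (p2 -> (p3 -> (p2 -> ~p1))): 0.2 > 0, so result = 0
  (p3 -> (p2 -> (p3 -> (p2 -> ~p1)))): 0.2 > 0, so result = 0
  (p3 -> (p3 -> (p2 -> (p3 -> (p2 -> ~p1))))): 0.2 > 0, so result = 0
Checking all 216 assignments confirms none give a value below 0.00.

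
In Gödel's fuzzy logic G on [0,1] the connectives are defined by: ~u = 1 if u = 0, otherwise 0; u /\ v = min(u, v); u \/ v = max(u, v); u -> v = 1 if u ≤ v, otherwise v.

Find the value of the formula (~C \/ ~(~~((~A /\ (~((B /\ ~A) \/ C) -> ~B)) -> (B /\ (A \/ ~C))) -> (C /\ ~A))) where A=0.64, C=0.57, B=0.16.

~C: Gödel ¬ of 0.57 = 0 (operand ≠ 0)
~A: Gödel ¬ of 0.64 = 0 (operand ≠ 0)
~A: Gödel ¬ of 0.64 = 0 (operand ≠ 0)
(B /\ ~A) = min(0.16, 0) = 0
((B /\ ~A) \/ C) = max(0, 0.57) = 0.57
~((B /\ ~A) \/ C): Gödel ¬ of 0.57 = 0 (operand ≠ 0)
~B: Gödel ¬ of 0.16 = 0 (operand ≠ 0)
(~((B /\ ~A) \/ C) -> ~B): 0 ≤ 0, so result = 1
(~A /\ (~((B /\ ~A) \/ C) -> ~B)) = min(0, 1) = 0
~C: Gödel ¬ of 0.57 = 0 (operand ≠ 0)
(A \/ ~C) = max(0.64, 0) = 0.64
(B /\ (A \/ ~C)) = min(0.16, 0.64) = 0.16
((~A /\ (~((B /\ ~A) \/ C) -> ~B)) -> (B /\ (A \/ ~C))): 0 ≤ 0.16, so result = 1
~((~A /\ (~((B /\ ~A) \/ C) -> ~B)) -> (B /\ (A \/ ~C))): Gödel ¬ of 1 = 0 (operand ≠ 0)
~~((~A /\ (~((B /\ ~A) \/ C) -> ~B)) -> (B /\ (A \/ ~C))): Gödel ¬ of 0 = 1 (operand is 0)
~A: Gödel ¬ of 0.64 = 0 (operand ≠ 0)
(C /\ ~A) = min(0.57, 0) = 0
(~~((~A /\ (~((B /\ ~A) \/ C) -> ~B)) -> (B /\ (A \/ ~C))) -> (C /\ ~A)): 1 > 0, so result = 0
~(~~((~A /\ (~((B /\ ~A) \/ C) -> ~B)) -> (B /\ (A \/ ~C))) -> (C /\ ~A)): Gödel ¬ of 0 = 1 (operand is 0)
(~C \/ ~(~~((~A /\ (~((B /\ ~A) \/ C) -> ~B)) -> (B /\ (A \/ ~C))) -> (C /\ ~A))) = max(0, 1) = 1

1.00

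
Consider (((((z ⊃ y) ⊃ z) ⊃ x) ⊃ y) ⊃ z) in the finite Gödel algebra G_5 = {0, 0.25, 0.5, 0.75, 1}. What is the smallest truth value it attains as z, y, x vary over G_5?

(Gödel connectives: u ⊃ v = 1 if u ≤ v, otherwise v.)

The minimum is attained at z = 0, y = 0.25, x = 0:
  (z ⊃ y): 0 ≤ 0.25, so result = 1
  ((z ⊃ y) ⊃ z): 1 > 0, so result = 0
  (((z ⊃ y) ⊃ z) ⊃ x): 0 ≤ 0, so result = 1
  ((((z ⊃ y) ⊃ z) ⊃ x) ⊃ y): 1 > 0.25, so result = 0.25
  (((((z ⊃ y) ⊃ z) ⊃ x) ⊃ y) ⊃ z): 0.25 > 0, so result = 0
Checking all 125 assignments confirms none give a value below 0.00.

0.00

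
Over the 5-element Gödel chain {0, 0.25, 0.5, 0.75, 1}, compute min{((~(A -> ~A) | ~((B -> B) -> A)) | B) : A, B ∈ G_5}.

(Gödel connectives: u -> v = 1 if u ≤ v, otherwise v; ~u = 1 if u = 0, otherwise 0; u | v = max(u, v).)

Every assignment gives 1. For instance at A = 0, B = 0:
  ~A: Gödel ¬ of 0 = 1 (operand is 0)
  (A -> ~A): 0 ≤ 1, so result = 1
  ~(A -> ~A): Gödel ¬ of 1 = 0 (operand ≠ 0)
  (B -> B): 0 ≤ 0, so result = 1
  ((B -> B) -> A): 1 > 0, so result = 0
  ~((B -> B) -> A): Gödel ¬ of 0 = 1 (operand is 0)
  (~(A -> ~A) | ~((B -> B) -> A)) = max(0, 1) = 1
  ((~(A -> ~A) | ~((B -> B) -> A)) | B) = max(1, 0) = 1
All 25 assignments give value 1 — the formula is a G_5-tautology.

1.00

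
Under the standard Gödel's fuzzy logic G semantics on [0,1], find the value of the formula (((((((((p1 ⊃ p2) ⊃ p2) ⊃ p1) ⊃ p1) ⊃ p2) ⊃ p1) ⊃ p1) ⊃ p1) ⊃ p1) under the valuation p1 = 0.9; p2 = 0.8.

(p1 ⊃ p2): 0.9 > 0.8, so result = 0.8
((p1 ⊃ p2) ⊃ p2): 0.8 ≤ 0.8, so result = 1
(((p1 ⊃ p2) ⊃ p2) ⊃ p1): 1 > 0.9, so result = 0.9
((((p1 ⊃ p2) ⊃ p2) ⊃ p1) ⊃ p1): 0.9 ≤ 0.9, so result = 1
(((((p1 ⊃ p2) ⊃ p2) ⊃ p1) ⊃ p1) ⊃ p2): 1 > 0.8, so result = 0.8
((((((p1 ⊃ p2) ⊃ p2) ⊃ p1) ⊃ p1) ⊃ p2) ⊃ p1): 0.8 ≤ 0.9, so result = 1
(((((((p1 ⊃ p2) ⊃ p2) ⊃ p1) ⊃ p1) ⊃ p2) ⊃ p1) ⊃ p1): 1 > 0.9, so result = 0.9
((((((((p1 ⊃ p2) ⊃ p2) ⊃ p1) ⊃ p1) ⊃ p2) ⊃ p1) ⊃ p1) ⊃ p1): 0.9 ≤ 0.9, so result = 1
(((((((((p1 ⊃ p2) ⊃ p2) ⊃ p1) ⊃ p1) ⊃ p2) ⊃ p1) ⊃ p1) ⊃ p1) ⊃ p1): 1 > 0.9, so result = 0.9

0.90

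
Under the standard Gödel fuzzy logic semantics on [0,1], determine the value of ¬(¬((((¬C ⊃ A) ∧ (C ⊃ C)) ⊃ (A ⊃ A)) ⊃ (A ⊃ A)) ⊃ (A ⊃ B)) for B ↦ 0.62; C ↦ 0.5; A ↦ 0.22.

¬C: Gödel ¬ of 0.5 = 0 (operand ≠ 0)
(¬C ⊃ A): 0 ≤ 0.22, so result = 1
(C ⊃ C): 0.5 ≤ 0.5, so result = 1
((¬C ⊃ A) ∧ (C ⊃ C)) = min(1, 1) = 1
(A ⊃ A): 0.22 ≤ 0.22, so result = 1
(((¬C ⊃ A) ∧ (C ⊃ C)) ⊃ (A ⊃ A)): 1 ≤ 1, so result = 1
(A ⊃ A): 0.22 ≤ 0.22, so result = 1
((((¬C ⊃ A) ∧ (C ⊃ C)) ⊃ (A ⊃ A)) ⊃ (A ⊃ A)): 1 ≤ 1, so result = 1
¬((((¬C ⊃ A) ∧ (C ⊃ C)) ⊃ (A ⊃ A)) ⊃ (A ⊃ A)): Gödel ¬ of 1 = 0 (operand ≠ 0)
(A ⊃ B): 0.22 ≤ 0.62, so result = 1
(¬((((¬C ⊃ A) ∧ (C ⊃ C)) ⊃ (A ⊃ A)) ⊃ (A ⊃ A)) ⊃ (A ⊃ B)): 0 ≤ 1, so result = 1
¬(¬((((¬C ⊃ A) ∧ (C ⊃ C)) ⊃ (A ⊃ A)) ⊃ (A ⊃ A)) ⊃ (A ⊃ B)): Gödel ¬ of 1 = 0 (operand ≠ 0)

0.00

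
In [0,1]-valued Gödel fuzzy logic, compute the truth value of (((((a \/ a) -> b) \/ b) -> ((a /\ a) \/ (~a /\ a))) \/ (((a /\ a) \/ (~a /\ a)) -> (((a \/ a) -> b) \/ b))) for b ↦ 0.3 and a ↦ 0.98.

1.00

(a \/ a) = max(0.98, 0.98) = 0.98
((a \/ a) -> b): 0.98 > 0.3, so result = 0.3
(((a \/ a) -> b) \/ b) = max(0.3, 0.3) = 0.3
(a /\ a) = min(0.98, 0.98) = 0.98
~a: Gödel ¬ of 0.98 = 0 (operand ≠ 0)
(~a /\ a) = min(0, 0.98) = 0
((a /\ a) \/ (~a /\ a)) = max(0.98, 0) = 0.98
((((a \/ a) -> b) \/ b) -> ((a /\ a) \/ (~a /\ a))): 0.3 ≤ 0.98, so result = 1
(a /\ a) = min(0.98, 0.98) = 0.98
~a: Gödel ¬ of 0.98 = 0 (operand ≠ 0)
(~a /\ a) = min(0, 0.98) = 0
((a /\ a) \/ (~a /\ a)) = max(0.98, 0) = 0.98
(a \/ a) = max(0.98, 0.98) = 0.98
((a \/ a) -> b): 0.98 > 0.3, so result = 0.3
(((a \/ a) -> b) \/ b) = max(0.3, 0.3) = 0.3
(((a /\ a) \/ (~a /\ a)) -> (((a \/ a) -> b) \/ b)): 0.98 > 0.3, so result = 0.3
(((((a \/ a) -> b) \/ b) -> ((a /\ a) \/ (~a /\ a))) \/ (((a /\ a) \/ (~a /\ a)) -> (((a \/ a) -> b) \/ b))) = max(1, 0.3) = 1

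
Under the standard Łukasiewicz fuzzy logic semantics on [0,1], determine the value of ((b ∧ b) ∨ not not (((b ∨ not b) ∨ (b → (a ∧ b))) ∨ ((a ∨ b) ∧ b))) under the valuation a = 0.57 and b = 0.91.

0.91

(b ∧ b) = min(0.91, 0.91) = 0.91
not b: Łukasiewicz ¬ gives 1 − 0.91 = 0.09
(b ∨ not b) = max(0.91, 0.09) = 0.91
(a ∧ b) = min(0.57, 0.91) = 0.57
(b → (a ∧ b)): min(1, 1 − 0.91 + 0.57) = 0.66
((b ∨ not b) ∨ (b → (a ∧ b))) = max(0.91, 0.66) = 0.91
(a ∨ b) = max(0.57, 0.91) = 0.91
((a ∨ b) ∧ b) = min(0.91, 0.91) = 0.91
(((b ∨ not b) ∨ (b → (a ∧ b))) ∨ ((a ∨ b) ∧ b)) = max(0.91, 0.91) = 0.91
not (((b ∨ not b) ∨ (b → (a ∧ b))) ∨ ((a ∨ b) ∧ b)): Łukasiewicz ¬ gives 1 − 0.91 = 0.09
not not (((b ∨ not b) ∨ (b → (a ∧ b))) ∨ ((a ∨ b) ∧ b)): Łukasiewicz ¬ gives 1 − 0.09 = 0.91
((b ∧ b) ∨ not not (((b ∨ not b) ∨ (b → (a ∧ b))) ∨ ((a ∨ b) ∧ b))) = max(0.91, 0.91) = 0.91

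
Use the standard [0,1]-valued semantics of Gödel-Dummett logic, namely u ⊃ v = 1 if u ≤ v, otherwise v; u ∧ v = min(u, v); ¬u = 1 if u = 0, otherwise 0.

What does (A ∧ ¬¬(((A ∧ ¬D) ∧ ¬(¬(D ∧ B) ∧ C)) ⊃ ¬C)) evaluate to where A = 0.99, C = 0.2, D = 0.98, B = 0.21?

¬D: Gödel ¬ of 0.98 = 0 (operand ≠ 0)
(A ∧ ¬D) = min(0.99, 0) = 0
(D ∧ B) = min(0.98, 0.21) = 0.21
¬(D ∧ B): Gödel ¬ of 0.21 = 0 (operand ≠ 0)
(¬(D ∧ B) ∧ C) = min(0, 0.2) = 0
¬(¬(D ∧ B) ∧ C): Gödel ¬ of 0 = 1 (operand is 0)
((A ∧ ¬D) ∧ ¬(¬(D ∧ B) ∧ C)) = min(0, 1) = 0
¬C: Gödel ¬ of 0.2 = 0 (operand ≠ 0)
(((A ∧ ¬D) ∧ ¬(¬(D ∧ B) ∧ C)) ⊃ ¬C): 0 ≤ 0, so result = 1
¬(((A ∧ ¬D) ∧ ¬(¬(D ∧ B) ∧ C)) ⊃ ¬C): Gödel ¬ of 1 = 0 (operand ≠ 0)
¬¬(((A ∧ ¬D) ∧ ¬(¬(D ∧ B) ∧ C)) ⊃ ¬C): Gödel ¬ of 0 = 1 (operand is 0)
(A ∧ ¬¬(((A ∧ ¬D) ∧ ¬(¬(D ∧ B) ∧ C)) ⊃ ¬C)) = min(0.99, 1) = 0.99

0.99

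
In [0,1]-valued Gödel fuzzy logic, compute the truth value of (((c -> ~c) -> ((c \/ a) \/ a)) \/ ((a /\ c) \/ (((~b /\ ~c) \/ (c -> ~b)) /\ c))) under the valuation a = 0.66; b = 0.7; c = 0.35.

1.00

~c: Gödel ¬ of 0.35 = 0 (operand ≠ 0)
(c -> ~c): 0.35 > 0, so result = 0
(c \/ a) = max(0.35, 0.66) = 0.66
((c \/ a) \/ a) = max(0.66, 0.66) = 0.66
((c -> ~c) -> ((c \/ a) \/ a)): 0 ≤ 0.66, so result = 1
(a /\ c) = min(0.66, 0.35) = 0.35
~b: Gödel ¬ of 0.7 = 0 (operand ≠ 0)
~c: Gödel ¬ of 0.35 = 0 (operand ≠ 0)
(~b /\ ~c) = min(0, 0) = 0
~b: Gödel ¬ of 0.7 = 0 (operand ≠ 0)
(c -> ~b): 0.35 > 0, so result = 0
((~b /\ ~c) \/ (c -> ~b)) = max(0, 0) = 0
(((~b /\ ~c) \/ (c -> ~b)) /\ c) = min(0, 0.35) = 0
((a /\ c) \/ (((~b /\ ~c) \/ (c -> ~b)) /\ c)) = max(0.35, 0) = 0.35
(((c -> ~c) -> ((c \/ a) \/ a)) \/ ((a /\ c) \/ (((~b /\ ~c) \/ (c -> ~b)) /\ c))) = max(1, 0.35) = 1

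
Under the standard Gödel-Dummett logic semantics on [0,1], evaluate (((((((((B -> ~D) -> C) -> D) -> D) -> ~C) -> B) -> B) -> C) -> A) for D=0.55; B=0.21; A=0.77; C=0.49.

0.77

~D: Gödel ¬ of 0.55 = 0 (operand ≠ 0)
(B -> ~D): 0.21 > 0, so result = 0
((B -> ~D) -> C): 0 ≤ 0.49, so result = 1
(((B -> ~D) -> C) -> D): 1 > 0.55, so result = 0.55
((((B -> ~D) -> C) -> D) -> D): 0.55 ≤ 0.55, so result = 1
~C: Gödel ¬ of 0.49 = 0 (operand ≠ 0)
(((((B -> ~D) -> C) -> D) -> D) -> ~C): 1 > 0, so result = 0
((((((B -> ~D) -> C) -> D) -> D) -> ~C) -> B): 0 ≤ 0.21, so result = 1
(((((((B -> ~D) -> C) -> D) -> D) -> ~C) -> B) -> B): 1 > 0.21, so result = 0.21
((((((((B -> ~D) -> C) -> D) -> D) -> ~C) -> B) -> B) -> C): 0.21 ≤ 0.49, so result = 1
(((((((((B -> ~D) -> C) -> D) -> D) -> ~C) -> B) -> B) -> C) -> A): 1 > 0.77, so result = 0.77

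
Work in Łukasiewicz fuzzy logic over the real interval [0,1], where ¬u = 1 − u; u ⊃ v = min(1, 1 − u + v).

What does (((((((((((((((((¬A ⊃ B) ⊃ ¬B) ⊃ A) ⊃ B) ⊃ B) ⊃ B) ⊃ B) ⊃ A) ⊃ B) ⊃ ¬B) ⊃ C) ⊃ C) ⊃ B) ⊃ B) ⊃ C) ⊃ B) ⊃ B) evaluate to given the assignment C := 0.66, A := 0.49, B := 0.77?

0.89

¬A: Łukasiewicz ¬ gives 1 − 0.49 = 0.51
(¬A ⊃ B): min(1, 1 − 0.51 + 0.77) = 1
¬B: Łukasiewicz ¬ gives 1 − 0.77 = 0.23
((¬A ⊃ B) ⊃ ¬B): min(1, 1 − 1 + 0.23) = 0.23
(((¬A ⊃ B) ⊃ ¬B) ⊃ A): min(1, 1 − 0.23 + 0.49) = 1
((((¬A ⊃ B) ⊃ ¬B) ⊃ A) ⊃ B): min(1, 1 − 1 + 0.77) = 0.77
(((((¬A ⊃ B) ⊃ ¬B) ⊃ A) ⊃ B) ⊃ B): min(1, 1 − 0.77 + 0.77) = 1
((((((¬A ⊃ B) ⊃ ¬B) ⊃ A) ⊃ B) ⊃ B) ⊃ B): min(1, 1 − 1 + 0.77) = 0.77
(((((((¬A ⊃ B) ⊃ ¬B) ⊃ A) ⊃ B) ⊃ B) ⊃ B) ⊃ B): min(1, 1 − 0.77 + 0.77) = 1
((((((((¬A ⊃ B) ⊃ ¬B) ⊃ A) ⊃ B) ⊃ B) ⊃ B) ⊃ B) ⊃ A): min(1, 1 − 1 + 0.49) = 0.49
(((((((((¬A ⊃ B) ⊃ ¬B) ⊃ A) ⊃ B) ⊃ B) ⊃ B) ⊃ B) ⊃ A) ⊃ B): min(1, 1 − 0.49 + 0.77) = 1
¬B: Łukasiewicz ¬ gives 1 − 0.77 = 0.23
((((((((((¬A ⊃ B) ⊃ ¬B) ⊃ A) ⊃ B) ⊃ B) ⊃ B) ⊃ B) ⊃ A) ⊃ B) ⊃ ¬B): min(1, 1 − 1 + 0.23) = 0.23
(((((((((((¬A ⊃ B) ⊃ ¬B) ⊃ A) ⊃ B) ⊃ B) ⊃ B) ⊃ B) ⊃ A) ⊃ B) ⊃ ¬B) ⊃ C): min(1, 1 − 0.23 + 0.66) = 1
((((((((((((¬A ⊃ B) ⊃ ¬B) ⊃ A) ⊃ B) ⊃ B) ⊃ B) ⊃ B) ⊃ A) ⊃ B) ⊃ ¬B) ⊃ C) ⊃ C): min(1, 1 − 1 + 0.66) = 0.66
(((((((((((((¬A ⊃ B) ⊃ ¬B) ⊃ A) ⊃ B) ⊃ B) ⊃ B) ⊃ B) ⊃ A) ⊃ B) ⊃ ¬B) ⊃ C) ⊃ C) ⊃ B): min(1, 1 − 0.66 + 0.77) = 1
((((((((((((((¬A ⊃ B) ⊃ ¬B) ⊃ A) ⊃ B) ⊃ B) ⊃ B) ⊃ B) ⊃ A) ⊃ B) ⊃ ¬B) ⊃ C) ⊃ C) ⊃ B) ⊃ B): min(1, 1 − 1 + 0.77) = 0.77
(((((((((((((((¬A ⊃ B) ⊃ ¬B) ⊃ A) ⊃ B) ⊃ B) ⊃ B) ⊃ B) ⊃ A) ⊃ B) ⊃ ¬B) ⊃ C) ⊃ C) ⊃ B) ⊃ B) ⊃ C): min(1, 1 − 0.77 + 0.66) = 0.89
((((((((((((((((¬A ⊃ B) ⊃ ¬B) ⊃ A) ⊃ B) ⊃ B) ⊃ B) ⊃ B) ⊃ A) ⊃ B) ⊃ ¬B) ⊃ C) ⊃ C) ⊃ B) ⊃ B) ⊃ C) ⊃ B): min(1, 1 − 0.89 + 0.77) = 0.88
(((((((((((((((((¬A ⊃ B) ⊃ ¬B) ⊃ A) ⊃ B) ⊃ B) ⊃ B) ⊃ B) ⊃ A) ⊃ B) ⊃ ¬B) ⊃ C) ⊃ C) ⊃ B) ⊃ B) ⊃ C) ⊃ B) ⊃ B): min(1, 1 − 0.88 + 0.77) = 0.89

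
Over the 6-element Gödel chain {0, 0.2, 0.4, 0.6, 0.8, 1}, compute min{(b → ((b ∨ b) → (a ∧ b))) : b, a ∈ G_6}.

The minimum is attained at b = 0.2, a = 0:
  (b ∨ b) = max(0.2, 0.2) = 0.2
  (a ∧ b) = min(0, 0.2) = 0
  ((b ∨ b) → (a ∧ b)): 0.2 > 0, so result = 0
  (b → ((b ∨ b) → (a ∧ b))): 0.2 > 0, so result = 0
Checking all 36 assignments confirms none give a value below 0.00.

0.00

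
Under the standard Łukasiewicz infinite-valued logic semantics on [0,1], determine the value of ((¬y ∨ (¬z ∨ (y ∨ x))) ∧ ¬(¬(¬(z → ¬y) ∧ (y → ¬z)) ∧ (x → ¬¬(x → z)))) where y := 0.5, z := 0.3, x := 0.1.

¬y: Łukasiewicz ¬ gives 1 − 0.5 = 0.5
¬z: Łukasiewicz ¬ gives 1 − 0.3 = 0.7
(y ∨ x) = max(0.5, 0.1) = 0.5
(¬z ∨ (y ∨ x)) = max(0.7, 0.5) = 0.7
(¬y ∨ (¬z ∨ (y ∨ x))) = max(0.5, 0.7) = 0.7
¬y: Łukasiewicz ¬ gives 1 − 0.5 = 0.5
(z → ¬y): min(1, 1 − 0.3 + 0.5) = 1
¬(z → ¬y): Łukasiewicz ¬ gives 1 − 1 = 0
¬z: Łukasiewicz ¬ gives 1 − 0.3 = 0.7
(y → ¬z): min(1, 1 − 0.5 + 0.7) = 1
(¬(z → ¬y) ∧ (y → ¬z)) = min(0, 1) = 0
¬(¬(z → ¬y) ∧ (y → ¬z)): Łukasiewicz ¬ gives 1 − 0 = 1
(x → z): min(1, 1 − 0.1 + 0.3) = 1
¬(x → z): Łukasiewicz ¬ gives 1 − 1 = 0
¬¬(x → z): Łukasiewicz ¬ gives 1 − 0 = 1
(x → ¬¬(x → z)): min(1, 1 − 0.1 + 1) = 1
(¬(¬(z → ¬y) ∧ (y → ¬z)) ∧ (x → ¬¬(x → z))) = min(1, 1) = 1
¬(¬(¬(z → ¬y) ∧ (y → ¬z)) ∧ (x → ¬¬(x → z))): Łukasiewicz ¬ gives 1 − 1 = 0
((¬y ∨ (¬z ∨ (y ∨ x))) ∧ ¬(¬(¬(z → ¬y) ∧ (y → ¬z)) ∧ (x → ¬¬(x → z)))) = min(0.7, 0) = 0

0.00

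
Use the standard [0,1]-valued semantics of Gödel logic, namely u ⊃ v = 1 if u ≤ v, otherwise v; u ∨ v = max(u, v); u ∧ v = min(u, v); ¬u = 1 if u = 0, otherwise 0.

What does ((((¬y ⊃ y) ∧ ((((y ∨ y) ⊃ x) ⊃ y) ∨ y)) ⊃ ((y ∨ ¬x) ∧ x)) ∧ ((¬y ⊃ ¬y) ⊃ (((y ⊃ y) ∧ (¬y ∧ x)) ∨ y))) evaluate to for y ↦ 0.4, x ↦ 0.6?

0.40

¬y: Gödel ¬ of 0.4 = 0 (operand ≠ 0)
(¬y ⊃ y): 0 ≤ 0.4, so result = 1
(y ∨ y) = max(0.4, 0.4) = 0.4
((y ∨ y) ⊃ x): 0.4 ≤ 0.6, so result = 1
(((y ∨ y) ⊃ x) ⊃ y): 1 > 0.4, so result = 0.4
((((y ∨ y) ⊃ x) ⊃ y) ∨ y) = max(0.4, 0.4) = 0.4
((¬y ⊃ y) ∧ ((((y ∨ y) ⊃ x) ⊃ y) ∨ y)) = min(1, 0.4) = 0.4
¬x: Gödel ¬ of 0.6 = 0 (operand ≠ 0)
(y ∨ ¬x) = max(0.4, 0) = 0.4
((y ∨ ¬x) ∧ x) = min(0.4, 0.6) = 0.4
(((¬y ⊃ y) ∧ ((((y ∨ y) ⊃ x) ⊃ y) ∨ y)) ⊃ ((y ∨ ¬x) ∧ x)): 0.4 ≤ 0.4, so result = 1
¬y: Gödel ¬ of 0.4 = 0 (operand ≠ 0)
¬y: Gödel ¬ of 0.4 = 0 (operand ≠ 0)
(¬y ⊃ ¬y): 0 ≤ 0, so result = 1
(y ⊃ y): 0.4 ≤ 0.4, so result = 1
¬y: Gödel ¬ of 0.4 = 0 (operand ≠ 0)
(¬y ∧ x) = min(0, 0.6) = 0
((y ⊃ y) ∧ (¬y ∧ x)) = min(1, 0) = 0
(((y ⊃ y) ∧ (¬y ∧ x)) ∨ y) = max(0, 0.4) = 0.4
((¬y ⊃ ¬y) ⊃ (((y ⊃ y) ∧ (¬y ∧ x)) ∨ y)): 1 > 0.4, so result = 0.4
((((¬y ⊃ y) ∧ ((((y ∨ y) ⊃ x) ⊃ y) ∨ y)) ⊃ ((y ∨ ¬x) ∧ x)) ∧ ((¬y ⊃ ¬y) ⊃ (((y ⊃ y) ∧ (¬y ∧ x)) ∨ y))) = min(1, 0.4) = 0.4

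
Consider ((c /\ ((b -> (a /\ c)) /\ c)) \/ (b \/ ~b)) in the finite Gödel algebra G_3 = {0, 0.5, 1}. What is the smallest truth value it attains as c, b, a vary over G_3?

0.50

The minimum is attained at c = 0, b = 0.5, a = 0:
  (a /\ c) = min(0, 0) = 0
  (b -> (a /\ c)): 0.5 > 0, so result = 0
  ((b -> (a /\ c)) /\ c) = min(0, 0) = 0
  (c /\ ((b -> (a /\ c)) /\ c)) = min(0, 0) = 0
  ~b: Gödel ¬ of 0.5 = 0 (operand ≠ 0)
  (b \/ ~b) = max(0.5, 0) = 0.5
  ((c /\ ((b -> (a /\ c)) /\ c)) \/ (b \/ ~b)) = max(0, 0.5) = 0.5
Checking all 27 assignments confirms none give a value below 0.50.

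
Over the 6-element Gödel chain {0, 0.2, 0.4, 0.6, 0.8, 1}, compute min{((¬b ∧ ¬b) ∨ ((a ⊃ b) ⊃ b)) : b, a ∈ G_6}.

The minimum is attained at b = 0.2, a = 0:
  ¬b: Gödel ¬ of 0.2 = 0 (operand ≠ 0)
  ¬b: Gödel ¬ of 0.2 = 0 (operand ≠ 0)
  (¬b ∧ ¬b) = min(0, 0) = 0
  (a ⊃ b): 0 ≤ 0.2, so result = 1
  ((a ⊃ b) ⊃ b): 1 > 0.2, so result = 0.2
  ((¬b ∧ ¬b) ∨ ((a ⊃ b) ⊃ b)) = max(0, 0.2) = 0.2
Checking all 36 assignments confirms none give a value below 0.20.

0.20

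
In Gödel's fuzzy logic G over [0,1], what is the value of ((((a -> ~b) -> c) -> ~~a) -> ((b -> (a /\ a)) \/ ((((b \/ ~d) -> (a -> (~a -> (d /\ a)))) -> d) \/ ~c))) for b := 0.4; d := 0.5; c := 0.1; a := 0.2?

0.50

~b: Gödel ¬ of 0.4 = 0 (operand ≠ 0)
(a -> ~b): 0.2 > 0, so result = 0
((a -> ~b) -> c): 0 ≤ 0.1, so result = 1
~a: Gödel ¬ of 0.2 = 0 (operand ≠ 0)
~~a: Gödel ¬ of 0 = 1 (operand is 0)
(((a -> ~b) -> c) -> ~~a): 1 ≤ 1, so result = 1
(a /\ a) = min(0.2, 0.2) = 0.2
(b -> (a /\ a)): 0.4 > 0.2, so result = 0.2
~d: Gödel ¬ of 0.5 = 0 (operand ≠ 0)
(b \/ ~d) = max(0.4, 0) = 0.4
~a: Gödel ¬ of 0.2 = 0 (operand ≠ 0)
(d /\ a) = min(0.5, 0.2) = 0.2
(~a -> (d /\ a)): 0 ≤ 0.2, so result = 1
(a -> (~a -> (d /\ a))): 0.2 ≤ 1, so result = 1
((b \/ ~d) -> (a -> (~a -> (d /\ a)))): 0.4 ≤ 1, so result = 1
(((b \/ ~d) -> (a -> (~a -> (d /\ a)))) -> d): 1 > 0.5, so result = 0.5
~c: Gödel ¬ of 0.1 = 0 (operand ≠ 0)
((((b \/ ~d) -> (a -> (~a -> (d /\ a)))) -> d) \/ ~c) = max(0.5, 0) = 0.5
((b -> (a /\ a)) \/ ((((b \/ ~d) -> (a -> (~a -> (d /\ a)))) -> d) \/ ~c)) = max(0.2, 0.5) = 0.5
((((a -> ~b) -> c) -> ~~a) -> ((b -> (a /\ a)) \/ ((((b \/ ~d) -> (a -> (~a -> (d /\ a)))) -> d) \/ ~c))): 1 > 0.5, so result = 0.5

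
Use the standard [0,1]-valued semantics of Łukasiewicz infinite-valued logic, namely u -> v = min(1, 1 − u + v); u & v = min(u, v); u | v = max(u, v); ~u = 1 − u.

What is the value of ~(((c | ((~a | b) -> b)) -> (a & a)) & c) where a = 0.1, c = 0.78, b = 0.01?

~a: Łukasiewicz ¬ gives 1 − 0.1 = 0.9
(~a | b) = max(0.9, 0.01) = 0.9
((~a | b) -> b): min(1, 1 − 0.9 + 0.01) = 0.11
(c | ((~a | b) -> b)) = max(0.78, 0.11) = 0.78
(a & a) = min(0.1, 0.1) = 0.1
((c | ((~a | b) -> b)) -> (a & a)): min(1, 1 − 0.78 + 0.1) = 0.32
(((c | ((~a | b) -> b)) -> (a & a)) & c) = min(0.32, 0.78) = 0.32
~(((c | ((~a | b) -> b)) -> (a & a)) & c): Łukasiewicz ¬ gives 1 − 0.32 = 0.68

0.68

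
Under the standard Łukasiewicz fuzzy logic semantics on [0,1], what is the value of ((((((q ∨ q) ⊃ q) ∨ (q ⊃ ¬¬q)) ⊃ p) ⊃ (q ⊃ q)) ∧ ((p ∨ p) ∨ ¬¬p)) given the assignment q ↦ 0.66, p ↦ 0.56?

(q ∨ q) = max(0.66, 0.66) = 0.66
((q ∨ q) ⊃ q): min(1, 1 − 0.66 + 0.66) = 1
¬q: Łukasiewicz ¬ gives 1 − 0.66 = 0.34
¬¬q: Łukasiewicz ¬ gives 1 − 0.34 = 0.66
(q ⊃ ¬¬q): min(1, 1 − 0.66 + 0.66) = 1
(((q ∨ q) ⊃ q) ∨ (q ⊃ ¬¬q)) = max(1, 1) = 1
((((q ∨ q) ⊃ q) ∨ (q ⊃ ¬¬q)) ⊃ p): min(1, 1 − 1 + 0.56) = 0.56
(q ⊃ q): min(1, 1 − 0.66 + 0.66) = 1
(((((q ∨ q) ⊃ q) ∨ (q ⊃ ¬¬q)) ⊃ p) ⊃ (q ⊃ q)): min(1, 1 − 0.56 + 1) = 1
(p ∨ p) = max(0.56, 0.56) = 0.56
¬p: Łukasiewicz ¬ gives 1 − 0.56 = 0.44
¬¬p: Łukasiewicz ¬ gives 1 − 0.44 = 0.56
((p ∨ p) ∨ ¬¬p) = max(0.56, 0.56) = 0.56
((((((q ∨ q) ⊃ q) ∨ (q ⊃ ¬¬q)) ⊃ p) ⊃ (q ⊃ q)) ∧ ((p ∨ p) ∨ ¬¬p)) = min(1, 0.56) = 0.56

0.56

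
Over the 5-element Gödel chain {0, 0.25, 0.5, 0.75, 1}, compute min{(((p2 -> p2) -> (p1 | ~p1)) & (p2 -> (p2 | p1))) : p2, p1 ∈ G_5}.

The minimum is attained at p2 = 0, p1 = 0.25:
  (p2 -> p2): 0 ≤ 0, so result = 1
  ~p1: Gödel ¬ of 0.25 = 0 (operand ≠ 0)
  (p1 | ~p1) = max(0.25, 0) = 0.25
  ((p2 -> p2) -> (p1 | ~p1)): 1 > 0.25, so result = 0.25
  (p2 | p1) = max(0, 0.25) = 0.25
  (p2 -> (p2 | p1)): 0 ≤ 0.25, so result = 1
  (((p2 -> p2) -> (p1 | ~p1)) & (p2 -> (p2 | p1))) = min(0.25, 1) = 0.25
Checking all 25 assignments confirms none give a value below 0.25.

0.25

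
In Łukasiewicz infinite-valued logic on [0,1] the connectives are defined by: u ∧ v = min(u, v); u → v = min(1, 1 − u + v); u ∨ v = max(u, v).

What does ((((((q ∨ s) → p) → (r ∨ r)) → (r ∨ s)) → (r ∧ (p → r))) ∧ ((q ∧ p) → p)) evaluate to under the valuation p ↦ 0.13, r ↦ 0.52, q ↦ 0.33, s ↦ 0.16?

0.72

(q ∨ s) = max(0.33, 0.16) = 0.33
((q ∨ s) → p): min(1, 1 − 0.33 + 0.13) = 0.8
(r ∨ r) = max(0.52, 0.52) = 0.52
(((q ∨ s) → p) → (r ∨ r)): min(1, 1 − 0.8 + 0.52) = 0.72
(r ∨ s) = max(0.52, 0.16) = 0.52
((((q ∨ s) → p) → (r ∨ r)) → (r ∨ s)): min(1, 1 − 0.72 + 0.52) = 0.8
(p → r): min(1, 1 − 0.13 + 0.52) = 1
(r ∧ (p → r)) = min(0.52, 1) = 0.52
(((((q ∨ s) → p) → (r ∨ r)) → (r ∨ s)) → (r ∧ (p → r))): min(1, 1 − 0.8 + 0.52) = 0.72
(q ∧ p) = min(0.33, 0.13) = 0.13
((q ∧ p) → p): min(1, 1 − 0.13 + 0.13) = 1
((((((q ∨ s) → p) → (r ∨ r)) → (r ∨ s)) → (r ∧ (p → r))) ∧ ((q ∧ p) → p)) = min(0.72, 1) = 0.72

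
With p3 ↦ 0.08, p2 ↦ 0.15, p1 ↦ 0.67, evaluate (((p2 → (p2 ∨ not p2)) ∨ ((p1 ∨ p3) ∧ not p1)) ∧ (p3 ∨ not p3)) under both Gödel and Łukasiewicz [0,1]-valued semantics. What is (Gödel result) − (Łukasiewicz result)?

Gödel evaluation:
  not p2: Gödel ¬ of 0.15 = 0 (operand ≠ 0)
  (p2 ∨ not p2) = max(0.15, 0) = 0.15
  (p2 → (p2 ∨ not p2)): 0.15 ≤ 0.15, so result = 1
  (p1 ∨ p3) = max(0.67, 0.08) = 0.67
  not p1: Gödel ¬ of 0.67 = 0 (operand ≠ 0)
  ((p1 ∨ p3) ∧ not p1) = min(0.67, 0) = 0
  ((p2 → (p2 ∨ not p2)) ∨ ((p1 ∨ p3) ∧ not p1)) = max(1, 0) = 1
  not p3: Gödel ¬ of 0.08 = 0 (operand ≠ 0)
  (p3 ∨ not p3) = max(0.08, 0) = 0.08
  (((p2 → (p2 ∨ not p2)) ∨ ((p1 ∨ p3) ∧ not p1)) ∧ (p3 ∨ not p3)) = min(1, 0.08) = 0.08
  Gödel value = 0.08
Łukasiewicz evaluation:
  not p2: Łukasiewicz ¬ gives 1 − 0.15 = 0.85
  (p2 ∨ not p2) = max(0.15, 0.85) = 0.85
  (p2 → (p2 ∨ not p2)): min(1, 1 − 0.15 + 0.85) = 1
  (p1 ∨ p3) = max(0.67, 0.08) = 0.67
  not p1: Łukasiewicz ¬ gives 1 − 0.67 = 0.33
  ((p1 ∨ p3) ∧ not p1) = min(0.67, 0.33) = 0.33
  ((p2 → (p2 ∨ not p2)) ∨ ((p1 ∨ p3) ∧ not p1)) = max(1, 0.33) = 1
  not p3: Łukasiewicz ¬ gives 1 − 0.08 = 0.92
  (p3 ∨ not p3) = max(0.08, 0.92) = 0.92
  (((p2 → (p2 ∨ not p2)) ∨ ((p1 ∨ p3) ∧ not p1)) ∧ (p3 ∨ not p3)) = min(1, 0.92) = 0.92
  Łukasiewicz value = 0.92
Difference: 0.08 − 0.92 = -0.84

-0.84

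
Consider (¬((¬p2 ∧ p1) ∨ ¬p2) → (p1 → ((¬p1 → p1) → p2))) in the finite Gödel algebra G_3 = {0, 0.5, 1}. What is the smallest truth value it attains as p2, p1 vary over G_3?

0.50

The minimum is attained at p2 = 0.5, p1 = 1:
  ¬p2: Gödel ¬ of 0.5 = 0 (operand ≠ 0)
  (¬p2 ∧ p1) = min(0, 1) = 0
  ¬p2: Gödel ¬ of 0.5 = 0 (operand ≠ 0)
  ((¬p2 ∧ p1) ∨ ¬p2) = max(0, 0) = 0
  ¬((¬p2 ∧ p1) ∨ ¬p2): Gödel ¬ of 0 = 1 (operand is 0)
  ¬p1: Gödel ¬ of 1 = 0 (operand ≠ 0)
  (¬p1 → p1): 0 ≤ 1, so result = 1
  ((¬p1 → p1) → p2): 1 > 0.5, so result = 0.5
  (p1 → ((¬p1 → p1) → p2)): 1 > 0.5, so result = 0.5
  (¬((¬p2 ∧ p1) ∨ ¬p2) → (p1 → ((¬p1 → p1) → p2))): 1 > 0.5, so result = 0.5
Checking all 9 assignments confirms none give a value below 0.50.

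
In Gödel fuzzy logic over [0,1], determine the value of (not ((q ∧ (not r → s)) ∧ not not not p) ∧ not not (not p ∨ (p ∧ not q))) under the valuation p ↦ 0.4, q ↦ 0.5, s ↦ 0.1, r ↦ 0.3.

not r: Gödel ¬ of 0.3 = 0 (operand ≠ 0)
(not r → s): 0 ≤ 0.1, so result = 1
(q ∧ (not r → s)) = min(0.5, 1) = 0.5
not p: Gödel ¬ of 0.4 = 0 (operand ≠ 0)
not not p: Gödel ¬ of 0 = 1 (operand is 0)
not not not p: Gödel ¬ of 1 = 0 (operand ≠ 0)
((q ∧ (not r → s)) ∧ not not not p) = min(0.5, 0) = 0
not ((q ∧ (not r → s)) ∧ not not not p): Gödel ¬ of 0 = 1 (operand is 0)
not p: Gödel ¬ of 0.4 = 0 (operand ≠ 0)
not q: Gödel ¬ of 0.5 = 0 (operand ≠ 0)
(p ∧ not q) = min(0.4, 0) = 0
(not p ∨ (p ∧ not q)) = max(0, 0) = 0
not (not p ∨ (p ∧ not q)): Gödel ¬ of 0 = 1 (operand is 0)
not not (not p ∨ (p ∧ not q)): Gödel ¬ of 1 = 0 (operand ≠ 0)
(not ((q ∧ (not r → s)) ∧ not not not p) ∧ not not (not p ∨ (p ∧ not q))) = min(1, 0) = 0

0.00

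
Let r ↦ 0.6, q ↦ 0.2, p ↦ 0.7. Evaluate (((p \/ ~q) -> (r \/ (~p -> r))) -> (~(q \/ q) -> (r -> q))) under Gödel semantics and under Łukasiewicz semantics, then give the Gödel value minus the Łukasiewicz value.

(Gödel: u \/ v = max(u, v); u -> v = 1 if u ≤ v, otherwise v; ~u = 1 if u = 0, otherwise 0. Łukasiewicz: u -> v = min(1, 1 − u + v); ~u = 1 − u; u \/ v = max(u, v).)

Gödel evaluation:
  ~q: Gödel ¬ of 0.2 = 0 (operand ≠ 0)
  (p \/ ~q) = max(0.7, 0) = 0.7
  ~p: Gödel ¬ of 0.7 = 0 (operand ≠ 0)
  (~p -> r): 0 ≤ 0.6, so result = 1
  (r \/ (~p -> r)) = max(0.6, 1) = 1
  ((p \/ ~q) -> (r \/ (~p -> r))): 0.7 ≤ 1, so result = 1
  (q \/ q) = max(0.2, 0.2) = 0.2
  ~(q \/ q): Gödel ¬ of 0.2 = 0 (operand ≠ 0)
  (r -> q): 0.6 > 0.2, so result = 0.2
  (~(q \/ q) -> (r -> q)): 0 ≤ 0.2, so result = 1
  (((p \/ ~q) -> (r \/ (~p -> r))) -> (~(q \/ q) -> (r -> q))): 1 ≤ 1, so result = 1
  Gödel value = 1
Łukasiewicz evaluation:
  ~q: Łukasiewicz ¬ gives 1 − 0.2 = 0.8
  (p \/ ~q) = max(0.7, 0.8) = 0.8
  ~p: Łukasiewicz ¬ gives 1 − 0.7 = 0.3
  (~p -> r): min(1, 1 − 0.3 + 0.6) = 1
  (r \/ (~p -> r)) = max(0.6, 1) = 1
  ((p \/ ~q) -> (r \/ (~p -> r))): min(1, 1 − 0.8 + 1) = 1
  (q \/ q) = max(0.2, 0.2) = 0.2
  ~(q \/ q): Łukasiewicz ¬ gives 1 − 0.2 = 0.8
  (r -> q): min(1, 1 − 0.6 + 0.2) = 0.6
  (~(q \/ q) -> (r -> q)): min(1, 1 − 0.8 + 0.6) = 0.8
  (((p \/ ~q) -> (r \/ (~p -> r))) -> (~(q \/ q) -> (r -> q))): min(1, 1 − 1 + 0.8) = 0.8
  Łukasiewicz value = 0.8
Difference: 1 − 0.8 = 0.20

0.20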